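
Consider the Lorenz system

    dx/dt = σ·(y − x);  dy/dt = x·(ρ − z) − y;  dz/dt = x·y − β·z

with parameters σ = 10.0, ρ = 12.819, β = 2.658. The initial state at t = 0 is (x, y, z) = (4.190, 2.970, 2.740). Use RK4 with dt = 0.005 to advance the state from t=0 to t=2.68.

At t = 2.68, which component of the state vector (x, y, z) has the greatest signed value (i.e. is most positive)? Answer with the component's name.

largest component: z

t=0.000: state=(4.190, 2.970, 2.740)
step 1 (dt=0.005): k1=(-12.200, 39.261, 5.161), k2=(-10.913, 38.802, 5.445), k3=(-10.957, 38.832, 5.448), k4=(-9.711, 38.402, 5.729); state += dt/6·(k1+2k2+2k3+k4)
t=0.005: state=(4.135, 3.164, 2.767)
t=0.010: state=(4.093, 3.354, 2.797)
t=0.015: state=(4.061, 3.541, 2.830)
continuing one RK4 step at a time; state shown every 20 steps (Δt=0.1):
t=0.100: state=(4.747, 6.546, 3.925)
t=0.200: state=(7.186, 9.992, 7.449)
t=0.300: state=(9.499, 10.746, 13.810)
t=0.400: state=(8.893, 6.507, 17.951)
t=0.500: state=(5.762, 2.522, 16.541)
t=0.600: state=(3.175, 1.346, 13.355)
t=0.700: state=(2.015, 1.417, 10.526)
t=0.800: state=(1.795, 1.887, 8.334)
t=0.900: state=(2.127, 2.688, 6.775)
t=1.000: state=(2.929, 3.989, 5.931)
t=1.100: state=(4.286, 5.949, 6.127)
t=1.200: state=(6.203, 8.284, 8.040)
t=1.300: state=(8.069, 9.437, 11.954)
t=1.400: state=(8.402, 7.580, 15.609)
t=1.500: state=(6.708, 4.481, 15.968)
t=1.600: state=(4.603, 2.835, 13.965)
t=1.700: state=(3.339, 2.570, 11.595)
t=1.800: state=(2.981, 2.987, 9.632)
t=1.900: state=(3.282, 3.857, 8.310)
t=2.000: state=(4.108, 5.177, 7.833)
t=2.100: state=(5.380, 6.811, 8.527)
t=2.200: state=(6.802, 8.081, 10.619)
t=2.300: state=(7.622, 7.842, 13.356)
t=2.400: state=(7.148, 6.058, 14.835)
t=2.500: state=(5.777, 4.320, 14.275)
t=2.600: state=(4.527, 3.566, 12.665)
t=2.680: state=(3.978, 3.563, 11.309)
compare at T: x=3.978, y=3.563, z=11.309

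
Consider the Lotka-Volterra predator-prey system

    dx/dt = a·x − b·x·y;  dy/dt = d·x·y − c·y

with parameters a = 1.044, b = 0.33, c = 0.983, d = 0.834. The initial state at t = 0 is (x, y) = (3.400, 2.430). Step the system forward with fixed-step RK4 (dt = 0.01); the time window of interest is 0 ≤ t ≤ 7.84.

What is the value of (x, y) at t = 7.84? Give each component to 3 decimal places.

t=0.000: state=(3.400, 2.430)
step 1 (dt=0.01): k1=(0.823, 4.502), k2=(0.799, 4.552), k3=(0.799, 4.552), k4=(0.774, 4.603); state += dt/6·(k1+2k2+2k3+k4)
t=0.010: state=(3.408, 2.476)
t=0.020: state=(3.415, 2.522)
t=0.030: state=(3.422, 2.570)
continuing one RK4 step at a time; state shown every 50 steps (Δt=0.5):
t=0.500: state=(2.960, 5.975)
t=1.000: state=(1.375, 8.990)
t=1.500: state=(0.551, 7.963)
t=2.000: state=(0.299, 5.755)
t=2.500: state=(0.229, 3.917)
t=3.000: state=(0.226, 2.630)
t=3.500: state=(0.266, 1.781)
t=4.000: state=(0.351, 1.237)
t=4.500: state=(0.498, 0.901)
t=5.000: state=(0.736, 0.710)
t=5.500: state=(1.111, 0.634)
t=6.000: state=(1.683, 0.689)
t=6.500: state=(2.481, 0.998)
t=7.000: state=(3.306, 2.058)
t=7.500: state=(3.184, 5.169)
t=7.840: state=(2.157, 7.976)

(x, y) = (2.157, 7.976)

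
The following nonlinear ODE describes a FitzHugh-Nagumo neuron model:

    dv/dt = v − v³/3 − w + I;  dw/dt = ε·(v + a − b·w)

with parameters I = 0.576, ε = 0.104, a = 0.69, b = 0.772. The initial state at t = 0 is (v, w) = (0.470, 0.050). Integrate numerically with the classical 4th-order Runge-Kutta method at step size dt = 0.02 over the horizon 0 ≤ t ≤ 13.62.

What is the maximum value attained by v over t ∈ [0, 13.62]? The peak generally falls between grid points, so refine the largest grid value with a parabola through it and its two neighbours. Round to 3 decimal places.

max v = 1.790

t=0.000: state=(0.470, 0.050)
step 1 (dt=0.02): k1=(0.961, 0.117), k2=(0.968, 0.118), k3=(0.968, 0.118), k4=(0.974, 0.118); state += dt/6·(k1+2k2+2k3+k4)
t=0.020: state=(0.489, 0.052)
t=0.040: state=(0.509, 0.055)
t=0.060: state=(0.529, 0.057)
continuing one RK4 step at a time; state shown every 25 steps (Δt=0.5):
t=0.500: state=(1.008, 0.121)
t=1.000: state=(1.495, 0.216)
t=1.500: state=(1.733, 0.326)
t=2.000: state=(1.790, 0.438)
t=2.500: state=(1.775, 0.547)
t=3.000: state=(1.737, 0.650)
t=3.500: state=(1.692, 0.747)
t=4.000: state=(1.644, 0.838)
t=4.500: state=(1.593, 0.923)
t=5.000: state=(1.542, 1.002)
t=5.500: state=(1.488, 1.075)
t=6.000: state=(1.433, 1.142)
t=6.500: state=(1.375, 1.204)
t=7.000: state=(1.313, 1.260)
t=7.500: state=(1.248, 1.311)
t=8.000: state=(1.178, 1.356)
t=8.500: state=(1.100, 1.396)
t=9.000: state=(1.013, 1.430)
t=9.500: state=(0.911, 1.458)
t=10.000: state=(0.786, 1.479)
t=10.500: state=(0.625, 1.493)
t=11.000: state=(0.401, 1.495)
t=11.500: state=(0.062, 1.484)
t=12.000: state=(-0.475, 1.451)
t=12.500: state=(-1.199, 1.387)
t=13.000: state=(-1.747, 1.291)
t=13.500: state=(-1.930, 1.180)
t=13.620: state=(-1.943, 1.153)
largest grid value and its neighbours: v(2.040)=1.79005, v(2.060)=1.79014, v(2.080)=1.79014
parabola through these three points peaks at t≈2.070 with v≈1.79015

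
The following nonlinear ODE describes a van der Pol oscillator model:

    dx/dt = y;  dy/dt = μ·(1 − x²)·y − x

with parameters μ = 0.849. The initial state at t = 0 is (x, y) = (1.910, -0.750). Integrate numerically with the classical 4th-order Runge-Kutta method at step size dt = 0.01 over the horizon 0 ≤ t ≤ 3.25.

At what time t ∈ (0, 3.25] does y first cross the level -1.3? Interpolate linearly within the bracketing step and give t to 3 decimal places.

t = 0.991

t=0.000: state=(1.910, -0.750)
step 1 (dt=0.01): k1=(-0.750, -0.224), k2=(-0.751, -0.227), k3=(-0.751, -0.227), k4=(-0.752, -0.230); state += dt/6·(k1+2k2+2k3+k4)
t=0.010: state=(1.902, -0.752)
t=0.020: state=(1.895, -0.755)
t=0.030: state=(1.887, -0.757)
continuing one RK4 step at a time; state shown every 20 steps (Δt=0.2):
t=0.200: state=(1.755, -0.806)
t=0.400: state=(1.586, -0.884)
t=0.600: state=(1.400, -0.987)
t=0.800: state=(1.189, -1.125)
t=0.990: state=(0.960, -1.299)
next step: t=1.000: state=(0.946, -1.310) — y has crossed -1.3
linear interpolation between t=0.990 (-1.29899) and t=1.000 (-1.30953) → t≈0.991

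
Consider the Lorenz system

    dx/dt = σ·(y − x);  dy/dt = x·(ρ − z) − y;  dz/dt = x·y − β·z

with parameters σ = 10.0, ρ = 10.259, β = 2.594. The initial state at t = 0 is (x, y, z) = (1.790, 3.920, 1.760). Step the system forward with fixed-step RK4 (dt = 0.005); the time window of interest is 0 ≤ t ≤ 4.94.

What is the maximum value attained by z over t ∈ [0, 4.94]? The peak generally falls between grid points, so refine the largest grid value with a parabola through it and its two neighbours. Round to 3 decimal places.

max z = 14.308

t=0.000: state=(1.790, 3.920, 1.760)
step 1 (dt=0.005): k1=(21.300, 11.293, 2.451), k2=(21.050, 11.706, 2.696), k3=(21.066, 11.699, 2.694), k4=(20.832, 12.104, 2.940); state += dt/6·(k1+2k2+2k3+k4)
t=0.005: state=(1.895, 3.979, 1.773)
t=0.010: state=(1.998, 4.041, 1.789)
t=0.015: state=(2.100, 4.107, 1.808)
continuing one RK4 step at a time; state shown every 40 steps (Δt=0.2):
t=0.200: state=(5.883, 8.155, 4.986)
t=0.400: state=(8.255, 7.324, 13.546)
t=0.600: state=(4.035, 2.064, 12.140)
t=0.800: state=(2.009, 1.761, 7.938)
t=1.000: state=(2.343, 2.857, 5.461)
t=1.200: state=(4.046, 5.235, 5.291)
t=1.400: state=(6.548, 7.488, 8.900)
t=1.600: state=(6.278, 5.134, 12.223)
t=1.800: state=(3.905, 3.065, 10.222)
t=2.000: state=(3.248, 3.363, 7.723)
t=2.200: state=(4.113, 4.808, 6.919)
t=2.400: state=(5.638, 6.292, 8.554)
t=2.600: state=(5.963, 5.570, 10.810)
t=2.800: state=(4.686, 4.048, 10.318)
t=3.000: state=(3.969, 3.914, 8.673)
t=3.200: state=(4.361, 4.757, 7.937)
t=3.400: state=(5.257, 5.654, 8.741)
t=3.600: state=(5.553, 5.410, 10.048)
t=3.800: state=(4.908, 4.525, 10.005)
t=4.000: state=(4.395, 4.308, 9.053)
t=4.200: state=(4.556, 4.774, 8.519)
t=4.400: state=(5.072, 5.308, 8.916)
t=4.600: state=(5.283, 5.232, 9.660)
t=4.800: state=(4.958, 4.740, 9.729)
t=4.940: state=(4.695, 4.557, 9.377)
largest grid value and its neighbours: z(0.455)=14.29981, z(0.460)=14.30754, z(0.465)=14.30614
parabola through these three points peaks at t≈0.462 with z≈14.30809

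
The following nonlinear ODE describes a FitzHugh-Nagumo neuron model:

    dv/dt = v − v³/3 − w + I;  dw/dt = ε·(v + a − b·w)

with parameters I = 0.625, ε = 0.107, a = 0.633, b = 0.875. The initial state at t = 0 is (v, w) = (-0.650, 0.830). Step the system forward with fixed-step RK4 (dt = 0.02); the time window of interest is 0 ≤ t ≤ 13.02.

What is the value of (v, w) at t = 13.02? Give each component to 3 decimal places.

(v, w) = (-0.336, -0.151)

t=0.000: state=(-0.650, 0.830)
step 1 (dt=0.02): k1=(-0.763, -0.080), k2=(-0.767, -0.080), k3=(-0.767, -0.080), k4=(-0.771, -0.081); state += dt/6·(k1+2k2+2k3+k4)
t=0.020: state=(-0.665, 0.828)
t=0.040: state=(-0.681, 0.827)
t=0.060: state=(-0.696, 0.825)
continuing one RK4 step at a time; state shown every 25 steps (Δt=0.5):
t=0.500: state=(-1.058, 0.781)
t=1.000: state=(-1.413, 0.713)
t=1.500: state=(-1.607, 0.634)
t=2.000: state=(-1.670, 0.552)
t=2.500: state=(-1.669, 0.472)
t=3.000: state=(-1.643, 0.397)
t=3.500: state=(-1.608, 0.327)
t=4.000: state=(-1.569, 0.262)
t=4.500: state=(-1.527, 0.202)
t=5.000: state=(-1.485, 0.147)
t=5.500: state=(-1.443, 0.097)
t=6.000: state=(-1.399, 0.051)
t=6.500: state=(-1.355, 0.010)
t=7.000: state=(-1.310, -0.027)
t=7.500: state=(-1.264, -0.060)
t=8.000: state=(-1.216, -0.089)
t=8.500: state=(-1.166, -0.114)
t=9.000: state=(-1.114, -0.135)
t=9.500: state=(-1.059, -0.153)
t=10.000: state=(-0.999, -0.166)
t=10.500: state=(-0.934, -0.176)
t=11.000: state=(-0.859, -0.182)
t=11.500: state=(-0.773, -0.183)
t=12.000: state=(-0.667, -0.180)
t=12.500: state=(-0.531, -0.170)
t=13.000: state=(-0.345, -0.152)
t=13.020: state=(-0.336, -0.151)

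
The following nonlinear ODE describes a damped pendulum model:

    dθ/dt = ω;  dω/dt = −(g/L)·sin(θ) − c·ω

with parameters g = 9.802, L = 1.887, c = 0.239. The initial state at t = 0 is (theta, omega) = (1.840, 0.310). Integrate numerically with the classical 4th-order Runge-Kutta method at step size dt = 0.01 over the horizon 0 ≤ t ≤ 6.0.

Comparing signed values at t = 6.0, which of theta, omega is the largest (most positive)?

largest component: omega

t=0.000: state=(1.840, 0.310)
step 1 (dt=0.01): k1=(0.310, -5.081), k2=(0.285, -5.073), k3=(0.285, -5.073), k4=(0.259, -5.065); state += dt/6·(k1+2k2+2k3+k4)
t=0.010: state=(1.843, 0.259)
t=0.020: state=(1.845, 0.209)
t=0.030: state=(1.847, 0.158)
continuing one RK4 step at a time; state shown every 20 steps (Δt=0.2):
t=0.200: state=(1.802, -0.683)
t=0.400: state=(1.568, -1.655)
t=0.600: state=(1.144, -2.564)
t=0.800: state=(0.560, -3.203)
t=1.000: state=(-0.099, -3.279)
t=1.200: state=(-0.708, -2.723)
t=1.400: state=(-1.162, -1.776)
t=1.600: state=(-1.412, -0.717)
t=1.800: state=(-1.450, 0.324)
t=2.000: state=(-1.286, 1.304)
t=2.200: state=(-0.937, 2.154)
t=2.400: state=(-0.445, 2.699)
t=2.600: state=(0.108, 2.739)
t=2.800: state=(0.615, 2.247)
t=3.000: state=(0.984, 1.408)
t=3.200: state=(1.170, 0.442)
t=3.400: state=(1.161, -0.517)
t=3.600: state=(0.969, -1.385)
t=3.800: state=(0.621, -2.048)
t=4.000: state=(0.174, -2.345)
t=4.200: state=(-0.286, -2.175)
t=4.400: state=(-0.668, -1.600)
t=4.600: state=(-0.910, -0.797)
t=4.800: state=(-0.983, 0.072)
t=5.000: state=(-0.885, 0.892)
t=5.200: state=(-0.637, 1.555)
t=5.400: state=(-0.282, 1.934)
t=5.600: state=(0.111, 1.928)
t=5.800: state=(0.464, 1.544)
t=6.000: state=(0.712, 0.901)
compare at T: theta=0.712, omega=0.901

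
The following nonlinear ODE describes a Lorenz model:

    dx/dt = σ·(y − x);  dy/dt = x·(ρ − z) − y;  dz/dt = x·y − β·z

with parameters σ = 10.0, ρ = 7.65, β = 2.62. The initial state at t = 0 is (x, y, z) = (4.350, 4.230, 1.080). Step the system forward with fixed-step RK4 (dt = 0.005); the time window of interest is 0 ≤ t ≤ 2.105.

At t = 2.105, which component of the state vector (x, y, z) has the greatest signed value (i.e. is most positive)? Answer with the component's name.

t=0.000: state=(4.350, 4.230, 1.080)
step 1 (dt=0.005): k1=(-1.200, 24.349, 15.571), k2=(-0.561, 24.100, 15.721), k3=(-0.583, 24.109, 15.724), k4=(0.035, 23.868, 15.877); state += dt/6·(k1+2k2+2k3+k4)
t=0.005: state=(4.347, 4.351, 1.159)
t=0.010: state=(4.350, 4.469, 1.239)
t=0.015: state=(4.359, 4.585, 1.321)
continuing one RK4 step at a time; state shown every 20 steps (Δt=0.1):
t=0.100: state=(5.069, 6.294, 3.021)
t=0.200: state=(6.333, 7.435, 5.870)
t=0.300: state=(6.913, 6.848, 8.833)
t=0.400: state=(6.181, 4.893, 10.238)
t=0.500: state=(4.681, 3.145, 9.763)
t=0.600: state=(3.350, 2.279, 8.432)
t=0.700: state=(2.561, 2.037, 7.029)
t=0.800: state=(2.249, 2.122, 5.838)
t=0.900: state=(2.265, 2.409, 4.936)
t=1.000: state=(2.516, 2.868, 4.350)
t=1.100: state=(2.960, 3.491, 4.114)
t=1.200: state=(3.566, 4.239, 4.282)
t=1.300: state=(4.271, 4.985, 4.902)
t=1.400: state=(4.930, 5.496, 5.925)
t=1.500: state=(5.327, 5.524, 7.086)
t=1.600: state=(5.295, 5.040, 7.950)
t=1.700: state=(4.873, 4.325, 8.215)
t=1.800: state=(4.290, 3.714, 7.927)
t=1.900: state=(3.782, 3.361, 7.339)
t=2.000: state=(3.467, 3.260, 6.689)
t=2.100: state=(3.363, 3.356, 6.132)
t=2.105: state=(3.363, 3.365, 6.109)
compare at T: x=3.363, y=3.365, z=6.109

largest component: z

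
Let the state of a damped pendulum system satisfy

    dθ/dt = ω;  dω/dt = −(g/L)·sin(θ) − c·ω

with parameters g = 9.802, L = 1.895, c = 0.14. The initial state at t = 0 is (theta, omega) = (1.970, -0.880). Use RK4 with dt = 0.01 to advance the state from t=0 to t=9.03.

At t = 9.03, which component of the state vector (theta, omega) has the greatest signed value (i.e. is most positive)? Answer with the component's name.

largest component: omega

t=0.000: state=(1.970, -0.880)
step 1 (dt=0.01): k1=(-0.880, -4.643), k2=(-0.903, -4.648), k3=(-0.903, -4.648), k4=(-0.926, -4.654); state += dt/6·(k1+2k2+2k3+k4)
t=0.010: state=(1.961, -0.926)
t=0.020: state=(1.951, -0.973)
t=0.030: state=(1.942, -1.020)
continuing one RK4 step at a time; state shown every 50 steps (Δt=0.5):
t=0.500: state=(0.936, -3.204)
t=1.000: state=(-0.814, -3.085)
t=1.500: state=(-1.727, -0.508)
t=2.000: state=(-1.348, 2.001)
t=2.500: state=(0.097, 3.289)
t=3.000: state=(1.349, 1.366)
t=3.500: state=(1.382, -1.209)
t=4.000: state=(0.256, -2.962)
t=4.500: state=(-1.041, -1.743)
t=5.000: state=(-1.290, 0.753)
t=5.500: state=(-0.383, 2.606)
t=6.000: state=(0.841, 1.799)
t=6.500: state=(1.166, -0.542)
t=7.000: state=(0.386, -2.329)
t=7.500: state=(-0.732, -1.682)
t=8.000: state=(-1.041, 0.497)
t=8.500: state=(-0.323, 2.124)
t=9.000: state=(0.680, 1.474)
t=9.030: state=(0.723, 1.368)
compare at T: theta=0.723, omega=1.368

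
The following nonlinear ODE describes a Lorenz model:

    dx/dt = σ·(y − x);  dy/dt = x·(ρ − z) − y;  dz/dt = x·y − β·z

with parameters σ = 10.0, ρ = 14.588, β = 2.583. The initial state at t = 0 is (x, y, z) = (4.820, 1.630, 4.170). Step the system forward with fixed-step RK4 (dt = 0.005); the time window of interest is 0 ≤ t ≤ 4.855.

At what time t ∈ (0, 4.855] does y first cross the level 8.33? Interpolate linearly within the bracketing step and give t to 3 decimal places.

t = 0.170

t=0.000: state=(4.820, 1.630, 4.170)
step 1 (dt=0.005): k1=(-31.900, 48.585, -2.915), k2=(-29.888, 47.667, -2.450), k3=(-29.961, 47.716, -2.455), k4=(-28.016, 46.843, -2.013); state += dt/6·(k1+2k2+2k3+k4)
t=0.005: state=(4.670, 1.868, 4.158)
t=0.010: state=(4.539, 2.099, 4.150)
t=0.015: state=(4.426, 2.322, 4.146)
t=0.165: state=(5.592, 8.135, 5.933)
next step: t=0.170: state=(5.721, 8.336, 6.088) — y has crossed 8.33
linear interpolation between t=0.165 (8.13505) and t=0.170 (8.33644) → t≈0.170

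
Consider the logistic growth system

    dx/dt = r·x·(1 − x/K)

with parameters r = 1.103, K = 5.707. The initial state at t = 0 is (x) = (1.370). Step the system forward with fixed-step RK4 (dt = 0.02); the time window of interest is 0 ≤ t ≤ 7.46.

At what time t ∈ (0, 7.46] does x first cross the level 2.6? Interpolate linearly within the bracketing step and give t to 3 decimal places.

t=0.000: state=(1.370)
step 1 (dt=0.02): k1=(1.148), k2=(1.155), k3=(1.155), k4=(1.162); state += dt/6·(k1+2k2+2k3+k4)
t=0.020: state=(1.393)
t=0.040: state=(1.416)
t=0.060: state=(1.440)
continuing one RK4 step at a time; state shown every 25 steps (Δt=0.5):
t=0.500: state=(2.021)
t=0.880: state=(2.595)
next step: t=0.900: state=(2.626) — x has crossed 2.6
linear interpolation between t=0.880 (2.59492) and t=0.900 (2.62617) → t≈0.883

t = 0.883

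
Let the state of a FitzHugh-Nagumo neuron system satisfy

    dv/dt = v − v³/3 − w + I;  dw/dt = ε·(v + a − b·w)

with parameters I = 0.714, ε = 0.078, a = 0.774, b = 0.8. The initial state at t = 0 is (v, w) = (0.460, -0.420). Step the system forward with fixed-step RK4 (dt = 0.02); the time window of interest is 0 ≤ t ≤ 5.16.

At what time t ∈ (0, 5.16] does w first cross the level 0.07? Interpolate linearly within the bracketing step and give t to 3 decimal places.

t = 2.395

t=0.000: state=(0.460, -0.420)
step 1 (dt=0.02): k1=(1.562, 0.122), k2=(1.573, 0.124), k3=(1.573, 0.124), k4=(1.583, 0.125); state += dt/6·(k1+2k2+2k3+k4)
t=0.020: state=(0.491, -0.418)
t=0.040: state=(0.523, -0.415)
t=0.060: state=(0.556, -0.412)
continuing one RK4 step at a time; state shown every 10 steps (Δt=0.2):
t=0.200: state=(0.792, -0.393)
t=0.400: state=(1.141, -0.361)
t=0.600: state=(1.463, -0.325)
t=0.800: state=(1.713, -0.284)
t=1.000: state=(1.878, -0.240)
t=1.200: state=(1.971, -0.195)
t=1.400: state=(2.017, -0.150)
t=1.600: state=(2.035, -0.105)
t=1.800: state=(2.038, -0.060)
t=2.000: state=(2.033, -0.016)
t=2.200: state=(2.024, 0.028)
t=2.380: state=(2.013, 0.067)
next step: t=2.400: state=(2.012, 0.071) — w has crossed 0.07
linear interpolation between t=2.380 (0.06676) and t=2.400 (0.07102) → t≈2.395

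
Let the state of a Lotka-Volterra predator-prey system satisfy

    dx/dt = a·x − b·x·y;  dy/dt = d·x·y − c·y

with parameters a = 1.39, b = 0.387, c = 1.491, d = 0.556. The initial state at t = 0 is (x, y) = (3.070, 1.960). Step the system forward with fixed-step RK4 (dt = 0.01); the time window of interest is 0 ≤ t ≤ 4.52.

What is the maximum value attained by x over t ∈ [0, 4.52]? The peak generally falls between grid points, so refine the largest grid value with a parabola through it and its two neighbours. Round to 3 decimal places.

t=0.000: state=(3.070, 1.960)
step 1 (dt=0.01): k1=(1.939, 0.423), k2=(1.942, 0.434), k3=(1.942, 0.434), k4=(1.946, 0.445); state += dt/6·(k1+2k2+2k3+k4)
t=0.010: state=(3.089, 1.964)
t=0.020: state=(3.109, 1.969)
t=0.030: state=(3.128, 1.974)
continuing one RK4 step at a time; state shown every 20 steps (Δt=0.2):
t=0.200: state=(3.468, 2.092)
t=0.400: state=(3.861, 2.334)
t=0.600: state=(4.198, 2.714)
t=0.800: state=(4.405, 3.255)
t=1.000: state=(4.405, 3.951)
t=1.200: state=(4.157, 4.731)
t=1.400: state=(3.699, 5.442)
t=1.600: state=(3.142, 5.910)
t=1.800: state=(2.607, 6.034)
t=2.000: state=(2.171, 5.835)
t=2.200: state=(1.853, 5.410)
t=2.400: state=(1.643, 4.872)
t=2.600: state=(1.521, 4.308)
t=2.800: state=(1.469, 3.773)
t=3.000: state=(1.476, 3.297)
t=3.200: state=(1.535, 2.892)
t=3.400: state=(1.642, 2.560)
t=3.600: state=(1.798, 2.299)
t=3.800: state=(2.003, 2.107)
t=4.000: state=(2.258, 1.980)
t=4.200: state=(2.565, 1.921)
t=4.400: state=(2.920, 1.933)
t=4.520: state=(3.150, 1.979)
largest grid value and its neighbours: x(0.890)=4.43438, x(0.900)=4.43478, x(0.910)=4.43458
parabola through these three points peaks at t≈0.902 with x≈4.43479

max x = 4.435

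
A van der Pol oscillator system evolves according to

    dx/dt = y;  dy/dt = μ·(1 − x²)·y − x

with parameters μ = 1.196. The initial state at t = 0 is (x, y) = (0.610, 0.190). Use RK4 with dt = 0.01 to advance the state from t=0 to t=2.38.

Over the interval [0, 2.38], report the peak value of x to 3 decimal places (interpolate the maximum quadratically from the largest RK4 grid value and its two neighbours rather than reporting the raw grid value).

max x = 0.644

t=0.000: state=(0.610, 0.190)
step 1 (dt=0.01): k1=(0.190, -0.467), k2=(0.188, -0.470), k3=(0.188, -0.470), k4=(0.185, -0.473); state += dt/6·(k1+2k2+2k3+k4)
t=0.010: state=(0.612, 0.185)
t=0.020: state=(0.614, 0.181)
t=0.030: state=(0.615, 0.176)
continuing one RK4 step at a time; state shown every 10 steps (Δt=0.1):
t=0.100: state=(0.627, 0.140)
t=0.200: state=(0.638, 0.085)
t=0.300: state=(0.643, 0.025)
t=0.400: state=(0.643, -0.040)
t=0.500: state=(0.635, -0.109)
t=0.600: state=(0.621, -0.182)
t=0.700: state=(0.599, -0.260)
t=0.800: state=(0.569, -0.342)
t=0.900: state=(0.530, -0.429)
t=1.000: state=(0.483, -0.522)
t=1.100: state=(0.425, -0.622)
t=1.200: state=(0.358, -0.730)
t=1.300: state=(0.279, -0.846)
t=1.400: state=(0.188, -0.972)
t=1.500: state=(0.084, -1.108)
t=1.600: state=(-0.034, -1.251)
t=1.700: state=(-0.166, -1.398)
t=1.800: state=(-0.313, -1.540)
t=1.900: state=(-0.473, -1.662)
t=2.000: state=(-0.644, -1.746)
t=2.100: state=(-0.821, -1.771)
t=2.200: state=(-0.996, -1.716)
t=2.300: state=(-1.161, -1.575)
t=2.380: state=(-1.280, -1.407)
largest grid value and its neighbours: x(0.330)=0.64391, x(0.340)=0.64394, x(0.350)=0.64390
parabola through these three points peaks at t≈0.339 with x≈0.64394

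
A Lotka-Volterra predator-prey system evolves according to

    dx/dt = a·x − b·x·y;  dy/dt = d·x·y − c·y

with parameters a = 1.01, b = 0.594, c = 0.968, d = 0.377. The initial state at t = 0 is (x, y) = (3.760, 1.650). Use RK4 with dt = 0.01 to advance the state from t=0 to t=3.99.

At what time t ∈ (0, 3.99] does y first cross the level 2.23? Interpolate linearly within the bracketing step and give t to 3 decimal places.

t=0.000: state=(3.760, 1.650)
step 1 (dt=0.01): k1=(0.112, 0.742), k2=(0.104, 0.744), k3=(0.104, 0.744), k4=(0.096, 0.746); state += dt/6·(k1+2k2+2k3+k4)
t=0.010: state=(3.761, 1.657)
t=0.020: state=(3.762, 1.665)
t=0.030: state=(3.763, 1.672)
continuing one RK4 step at a time; state shown every 20 steps (Δt=0.2):
t=0.200: state=(3.748, 1.805)
t=0.400: state=(3.666, 1.968)
t=0.600: state=(3.518, 2.127)
t=0.740: state=(3.381, 2.228)
next step: t=0.750: state=(3.370, 2.235) — y has crossed 2.23
linear interpolation between t=0.740 (2.22847) and t=0.750 (2.23526) → t≈0.742

t = 0.742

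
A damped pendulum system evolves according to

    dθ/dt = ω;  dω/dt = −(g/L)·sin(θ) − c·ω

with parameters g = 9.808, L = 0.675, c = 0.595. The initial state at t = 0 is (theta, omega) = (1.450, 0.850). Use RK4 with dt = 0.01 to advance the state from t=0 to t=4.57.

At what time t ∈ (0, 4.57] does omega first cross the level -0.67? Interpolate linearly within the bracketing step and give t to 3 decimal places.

t = 0.105

t=0.000: state=(1.450, 0.850)
step 1 (dt=0.01): k1=(0.850, -14.930), k2=(0.775, -14.893), k3=(0.776, -14.893), k4=(0.701, -14.855); state += dt/6·(k1+2k2+2k3+k4)
t=0.010: state=(1.458, 0.701)
t=0.020: state=(1.464, 0.553)
t=0.030: state=(1.469, 0.406)
t=0.100: state=(1.462, -0.602)
next step: t=0.110: state=(1.455, -0.743) — omega has crossed -0.67
linear interpolation between t=0.100 (-0.60228) and t=0.110 (-0.74266) → t≈0.105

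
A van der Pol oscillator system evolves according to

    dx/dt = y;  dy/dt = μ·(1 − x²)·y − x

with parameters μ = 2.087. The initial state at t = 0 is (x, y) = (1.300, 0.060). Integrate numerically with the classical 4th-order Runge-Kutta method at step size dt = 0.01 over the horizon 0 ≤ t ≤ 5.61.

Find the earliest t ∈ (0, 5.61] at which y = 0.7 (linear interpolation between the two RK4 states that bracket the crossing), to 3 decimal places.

t=0.000: state=(1.300, 0.060)
step 1 (dt=0.01): k1=(0.060, -1.386), k2=(0.053, -1.377), k3=(0.053, -1.377), k4=(0.046, -1.367); state += dt/6·(k1+2k2+2k3+k4)
t=0.010: state=(1.301, 0.046)
t=0.020: state=(1.301, 0.033)
t=0.030: state=(1.301, 0.019)
continuing one RK4 step at a time; state shown every 20 steps (Δt=0.2):
t=0.200: state=(1.287, -0.181)
t=0.400: state=(1.231, -0.366)
t=0.600: state=(1.142, -0.527)
t=0.800: state=(1.020, -0.701)
t=1.000: state=(0.858, -0.928)
t=1.200: state=(0.640, -1.277)
t=1.400: state=(0.332, -1.863)
t=1.600: state=(-0.131, -2.824)
t=1.800: state=(-0.802, -3.779)
t=2.000: state=(-1.518, -2.964)
t=2.200: state=(-1.909, -1.026)
t=2.400: state=(-2.002, -0.080)
t=2.600: state=(-1.984, 0.206)
t=2.800: state=(-1.932, 0.293)
t=3.000: state=(-1.870, 0.331)
t=3.200: state=(-1.801, 0.358)
t=3.400: state=(-1.727, 0.384)
t=3.600: state=(-1.647, 0.414)
t=3.800: state=(-1.560, 0.451)
t=4.000: state=(-1.466, 0.499)
t=4.200: state=(-1.360, 0.562)
t=4.400: state=(-1.239, 0.648)
t=4.490: state=(-1.179, 0.699)
next step: t=4.500: state=(-1.172, 0.705) — y has crossed 0.7
linear interpolation between t=4.490 (0.69878) and t=4.500 (0.70495) → t≈4.492

t = 4.492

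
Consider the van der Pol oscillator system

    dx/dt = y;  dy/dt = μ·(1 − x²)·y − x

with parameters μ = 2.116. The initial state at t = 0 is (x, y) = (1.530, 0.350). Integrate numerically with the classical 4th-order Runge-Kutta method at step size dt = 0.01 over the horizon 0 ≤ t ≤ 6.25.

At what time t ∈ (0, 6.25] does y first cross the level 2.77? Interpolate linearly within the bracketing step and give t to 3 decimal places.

t = 5.941

t=0.000: state=(1.530, 0.350)
step 1 (dt=0.01): k1=(0.350, -2.523), k2=(0.337, -2.493), k3=(0.338, -2.493), k4=(0.325, -2.463); state += dt/6·(k1+2k2+2k3+k4)
t=0.010: state=(1.533, 0.325)
t=0.020: state=(1.537, 0.301)
t=0.030: state=(1.539, 0.277)
continuing one RK4 step at a time; state shown every 25 steps (Δt=0.25):
t=0.250: state=(1.554, -0.107)
t=0.500: state=(1.496, -0.328)
t=0.750: state=(1.397, -0.460)
t=1.000: state=(1.267, -0.581)
t=1.250: state=(1.103, -0.737)
t=1.500: state=(0.891, -0.989)
t=1.750: state=(0.591, -1.457)
t=2.000: state=(0.123, -2.398)
t=2.250: state=(-0.654, -3.784)
t=2.500: state=(-1.572, -2.900)
t=2.750: state=(-1.978, -0.588)
t=3.000: state=(-2.012, 0.131)
t=3.250: state=(-1.956, 0.281)
t=3.500: state=(-1.880, 0.326)
t=3.750: state=(-1.794, 0.357)
t=4.000: state=(-1.701, 0.389)
t=4.250: state=(-1.599, 0.429)
t=4.500: state=(-1.485, 0.483)
t=4.750: state=(-1.356, 0.559)
t=5.000: state=(-1.203, 0.673)
t=5.250: state=(-1.013, 0.858)
t=5.500: state=(-0.761, 1.193)
t=5.750: state=(-0.390, 1.856)
t=5.940: state=(0.043, 2.765)
next step: t=5.950: state=(0.071, 2.824) — y has crossed 2.77
linear interpolation between t=5.940 (2.76541) and t=5.950 (2.82378) → t≈5.941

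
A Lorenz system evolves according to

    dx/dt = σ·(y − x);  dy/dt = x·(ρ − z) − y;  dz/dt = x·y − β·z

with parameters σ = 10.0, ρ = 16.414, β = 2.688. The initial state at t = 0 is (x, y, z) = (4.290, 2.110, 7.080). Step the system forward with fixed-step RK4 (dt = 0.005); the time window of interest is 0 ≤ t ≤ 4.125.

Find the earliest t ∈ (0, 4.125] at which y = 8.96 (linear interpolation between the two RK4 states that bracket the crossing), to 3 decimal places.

t=0.000: state=(4.290, 2.110, 7.080)
step 1 (dt=0.005): k1=(-21.800, 37.933, -9.979), k2=(-20.307, 37.435, -9.625), k3=(-20.356, 37.467, -9.625), k4=(-18.909, 36.997, -9.280); state += dt/6·(k1+2k2+2k3+k4)
t=0.005: state=(4.188, 2.297, 7.032)
t=0.010: state=(4.101, 2.480, 6.987)
t=0.015: state=(4.026, 2.659, 6.946)
t=0.185: state=(5.981, 8.766, 8.148)
next step: t=0.190: state=(6.122, 8.970, 8.305) — y has crossed 8.96
linear interpolation between t=0.185 (8.76614) and t=0.190 (8.96953) → t≈0.190

t = 0.190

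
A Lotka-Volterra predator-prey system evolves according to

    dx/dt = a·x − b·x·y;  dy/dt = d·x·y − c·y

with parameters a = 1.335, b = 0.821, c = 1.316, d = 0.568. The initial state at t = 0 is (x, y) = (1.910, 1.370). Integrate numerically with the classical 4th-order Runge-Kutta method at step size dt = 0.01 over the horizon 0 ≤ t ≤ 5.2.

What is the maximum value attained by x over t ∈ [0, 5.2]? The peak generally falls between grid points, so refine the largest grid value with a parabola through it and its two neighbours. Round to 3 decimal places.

max x = 2.949

t=0.000: state=(1.910, 1.370)
step 1 (dt=0.01): k1=(0.402, -0.317), k2=(0.404, -0.315), k3=(0.404, -0.315), k4=(0.407, -0.313); state += dt/6·(k1+2k2+2k3+k4)
t=0.010: state=(1.914, 1.367)
t=0.020: state=(1.918, 1.364)
t=0.030: state=(1.922, 1.361)
continuing one RK4 step at a time; state shown every 20 steps (Δt=0.2):
t=0.200: state=(2.002, 1.315)
t=0.400: state=(2.114, 1.276)
t=0.600: state=(2.243, 1.256)
t=0.800: state=(2.384, 1.256)
t=1.000: state=(2.530, 1.276)
t=1.200: state=(2.672, 1.318)
t=1.400: state=(2.796, 1.382)
t=1.600: state=(2.891, 1.468)
t=1.800: state=(2.943, 1.572)
t=2.000: state=(2.941, 1.689)
t=2.200: state=(2.883, 1.808)
t=2.400: state=(2.772, 1.916)
t=2.600: state=(2.624, 2.002)
t=2.800: state=(2.455, 2.053)
t=3.000: state=(2.285, 2.066)
t=3.200: state=(2.130, 2.040)
t=3.400: state=(1.999, 1.981)
t=3.600: state=(1.898, 1.900)
t=3.800: state=(1.828, 1.804)
t=4.000: state=(1.791, 1.702)
t=4.200: state=(1.783, 1.602)
t=4.400: state=(1.804, 1.509)
t=4.600: state=(1.852, 1.427)
t=4.800: state=(1.924, 1.359)
t=5.000: state=(2.020, 1.307)
t=5.200: state=(2.135, 1.271)
largest grid value and its neighbours: x(1.880)=2.94881, x(1.890)=2.94895, x(1.900)=2.94894
parabola through these three points peaks at t≈1.894 with x≈2.94896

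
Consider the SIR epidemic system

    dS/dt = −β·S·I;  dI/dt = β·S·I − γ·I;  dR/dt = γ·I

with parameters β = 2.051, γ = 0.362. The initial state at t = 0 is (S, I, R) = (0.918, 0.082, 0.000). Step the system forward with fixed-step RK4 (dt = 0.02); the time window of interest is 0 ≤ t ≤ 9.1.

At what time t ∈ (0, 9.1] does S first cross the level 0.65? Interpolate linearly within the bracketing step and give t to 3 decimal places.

t = 0.979

t=0.000: state=(0.918, 0.082, 0.000)
step 1 (dt=0.02): k1=(-0.154, 0.125, 0.030), k2=(-0.156, 0.126, 0.030), k3=(-0.157, 0.126, 0.030), k4=(-0.159, 0.128, 0.031); state += dt/6·(k1+2k2+2k3+k4)
t=0.020: state=(0.915, 0.085, 0.001)
t=0.040: state=(0.912, 0.087, 0.001)
t=0.060: state=(0.908, 0.090, 0.002)
continuing one RK4 step at a time; state shown every 25 steps (Δt=0.5):
t=0.500: state=(0.811, 0.167, 0.022)
t=0.960: state=(0.657, 0.284, 0.059)
next step: t=0.980: state=(0.650, 0.289, 0.061) — S has crossed 0.65
linear interpolation between t=0.960 (0.65740) and t=0.980 (0.64972) → t≈0.979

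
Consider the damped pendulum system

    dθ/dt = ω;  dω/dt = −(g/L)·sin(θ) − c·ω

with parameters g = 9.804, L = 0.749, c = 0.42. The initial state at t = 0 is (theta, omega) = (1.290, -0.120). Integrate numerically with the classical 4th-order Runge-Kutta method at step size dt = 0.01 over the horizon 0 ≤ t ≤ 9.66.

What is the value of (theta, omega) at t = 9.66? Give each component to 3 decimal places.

t=0.000: state=(1.290, -0.120)
step 1 (dt=0.01): k1=(-0.120, -12.526), k2=(-0.183, -12.498), k3=(-0.182, -12.497), k4=(-0.245, -12.467); state += dt/6·(k1+2k2+2k3+k4)
t=0.010: state=(1.288, -0.245)
t=0.020: state=(1.285, -0.369)
t=0.030: state=(1.281, -0.493)
continuing one RK4 step at a time; state shown every 50 steps (Δt=0.5):
t=0.500: state=(-0.022, -3.929)
t=1.000: state=(-1.022, 0.634)
t=1.500: state=(0.231, 3.052)
t=2.000: state=(0.763, -1.253)
t=2.500: state=(-0.400, -2.101)
t=3.000: state=(-0.491, 1.680)
t=3.500: state=(0.482, 1.141)
t=4.000: state=(0.229, -1.779)
t=4.500: state=(-0.470, -0.290)
t=5.000: state=(-0.009, 1.558)
t=5.500: state=(0.383, -0.352)
t=6.000: state=(-0.142, -1.124)
t=6.500: state=(-0.254, 0.729)
t=7.000: state=(0.216, 0.618)
t=7.500: state=(0.119, -0.842)
t=8.000: state=(-0.223, -0.160)
t=8.500: state=(-0.005, 0.749)
t=9.000: state=(0.183, -0.177)
t=9.500: state=(-0.072, -0.533)
t=9.660: state=(-0.138, -0.279)

(theta, omega) = (-0.138, -0.279)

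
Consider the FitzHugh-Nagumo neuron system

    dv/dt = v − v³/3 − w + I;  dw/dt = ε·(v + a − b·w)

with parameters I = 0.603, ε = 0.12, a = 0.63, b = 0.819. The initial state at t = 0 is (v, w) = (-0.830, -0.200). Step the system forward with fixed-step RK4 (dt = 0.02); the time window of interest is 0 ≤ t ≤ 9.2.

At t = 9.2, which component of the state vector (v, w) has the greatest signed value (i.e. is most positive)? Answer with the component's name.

t=0.000: state=(-0.830, -0.200)
step 1 (dt=0.02): k1=(0.164, -0.004), k2=(0.164, -0.004), k3=(0.164, -0.004), k4=(0.165, -0.004); state += dt/6·(k1+2k2+2k3+k4)
t=0.020: state=(-0.827, -0.200)
t=0.040: state=(-0.823, -0.200)
t=0.060: state=(-0.820, -0.200)
continuing one RK4 step at a time; state shown every 25 steps (Δt=0.5):
t=0.500: state=(-0.740, -0.200)
t=1.000: state=(-0.629, -0.193)
t=1.500: state=(-0.485, -0.180)
t=2.000: state=(-0.283, -0.157)
t=2.500: state=(0.018, -0.121)
t=3.000: state=(0.480, -0.065)
t=3.500: state=(1.092, 0.021)
t=4.000: state=(1.597, 0.137)
t=4.500: state=(1.804, 0.268)
t=5.000: state=(1.835, 0.399)
t=5.500: state=(1.807, 0.524)
t=6.000: state=(1.761, 0.640)
t=6.500: state=(1.711, 0.748)
t=7.000: state=(1.658, 0.848)
t=7.500: state=(1.605, 0.939)
t=8.000: state=(1.550, 1.024)
t=8.500: state=(1.493, 1.100)
t=9.000: state=(1.435, 1.170)
t=9.200: state=(1.412, 1.196)
compare at T: v=1.412, w=1.196

largest component: v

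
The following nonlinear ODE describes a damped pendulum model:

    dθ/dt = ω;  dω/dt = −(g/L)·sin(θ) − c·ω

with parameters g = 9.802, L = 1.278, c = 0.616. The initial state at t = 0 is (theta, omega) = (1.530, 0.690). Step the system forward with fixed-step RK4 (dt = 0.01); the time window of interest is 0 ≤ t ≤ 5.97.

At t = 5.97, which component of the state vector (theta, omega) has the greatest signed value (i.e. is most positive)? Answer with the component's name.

t=0.000: state=(1.530, 0.690)
step 1 (dt=0.01): k1=(0.690, -8.088), k2=(0.650, -8.065), k3=(0.650, -8.065), k4=(0.609, -8.041); state += dt/6·(k1+2k2+2k3+k4)
t=0.010: state=(1.536, 0.609)
t=0.020: state=(1.542, 0.529)
t=0.030: state=(1.547, 0.450)
continuing one RK4 step at a time; state shown every 20 steps (Δt=0.2):
t=0.200: state=(1.513, -0.833)
t=0.400: state=(1.210, -2.148)
t=0.600: state=(0.680, -3.063)
t=0.800: state=(0.038, -3.200)
t=1.000: state=(-0.540, -2.450)
t=1.200: state=(-0.908, -1.189)
t=1.400: state=(-1.011, 0.149)
t=1.600: state=(-0.860, 1.308)
t=1.800: state=(-0.514, 2.077)
t=2.000: state=(-0.070, 2.246)
t=2.200: state=(0.341, 1.774)
t=2.400: state=(0.612, 0.886)
t=2.600: state=(0.689, -0.110)
t=2.800: state=(0.577, -0.966)
t=3.000: state=(0.325, -1.489)
t=3.200: state=(0.012, -1.555)
t=3.400: state=(-0.267, -1.178)
t=3.600: state=(-0.440, -0.525)
t=3.800: state=(-0.473, 0.188)
t=4.000: state=(-0.374, 0.771)
t=4.200: state=(-0.183, 1.082)
t=4.400: state=(0.036, 1.059)
t=4.600: state=(0.220, 0.741)
t=4.800: state=(0.322, 0.256)
t=5.000: state=(0.322, -0.241)
t=5.200: state=(0.233, -0.616)
t=5.400: state=(0.090, -0.779)
t=5.600: state=(-0.062, -0.704)
t=5.800: state=(-0.179, -0.441)
t=5.970: state=(-0.229, -0.141)
compare at T: theta=-0.229, omega=-0.141

largest component: omega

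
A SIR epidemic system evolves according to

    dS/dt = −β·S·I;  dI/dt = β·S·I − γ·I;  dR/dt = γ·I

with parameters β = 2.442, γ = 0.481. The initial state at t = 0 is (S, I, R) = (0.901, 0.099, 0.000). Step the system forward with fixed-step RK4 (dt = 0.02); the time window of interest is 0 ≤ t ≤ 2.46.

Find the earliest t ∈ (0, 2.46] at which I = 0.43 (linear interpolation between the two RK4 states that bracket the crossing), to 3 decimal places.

t = 1.228

t=0.000: state=(0.901, 0.099, 0.000)
step 1 (dt=0.02): k1=(-0.218, 0.170, 0.048), k2=(-0.221, 0.173, 0.048), k3=(-0.221, 0.173, 0.048), k4=(-0.224, 0.175, 0.049); state += dt/6·(k1+2k2+2k3+k4)
t=0.020: state=(0.897, 0.102, 0.001)
t=0.040: state=(0.892, 0.106, 0.002)
t=0.060: state=(0.887, 0.110, 0.003)
continuing one RK4 step at a time; state shown every 5 steps (Δt=0.1):
t=0.100: state=(0.878, 0.117, 0.005)
t=0.200: state=(0.851, 0.138, 0.011)
t=0.300: state=(0.820, 0.161, 0.019)
t=0.400: state=(0.786, 0.187, 0.027)
t=0.500: state=(0.748, 0.215, 0.037)
t=0.600: state=(0.708, 0.245, 0.048)
t=0.700: state=(0.664, 0.276, 0.060)
t=0.800: state=(0.618, 0.307, 0.074)
t=0.900: state=(0.571, 0.339, 0.090)
t=1.000: state=(0.524, 0.369, 0.107)
t=1.100: state=(0.477, 0.398, 0.125)
t=1.200: state=(0.432, 0.423, 0.145)
t=1.220: state=(0.423, 0.428, 0.149)
next step: t=1.240: state=(0.414, 0.433, 0.153) — I has crossed 0.43
linear interpolation between t=1.220 (0.42816) and t=1.240 (0.43281) → t≈1.228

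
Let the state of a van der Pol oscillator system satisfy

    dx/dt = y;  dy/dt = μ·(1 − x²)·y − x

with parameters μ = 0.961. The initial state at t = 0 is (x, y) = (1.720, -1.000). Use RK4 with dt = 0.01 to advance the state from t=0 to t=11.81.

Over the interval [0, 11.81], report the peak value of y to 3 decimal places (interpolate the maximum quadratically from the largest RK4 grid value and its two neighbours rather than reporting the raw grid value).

t=0.000: state=(1.720, -1.000)
step 1 (dt=0.01): k1=(-1.000, 0.162), k2=(-0.999, 0.149), k3=(-0.999, 0.149), k4=(-0.999, 0.136); state += dt/6·(k1+2k2+2k3+k4)
t=0.010: state=(1.710, -0.999)
t=0.020: state=(1.700, -0.997)
t=0.030: state=(1.690, -0.996)
continuing one RK4 step at a time; state shown every 50 steps (Δt=0.5):
t=0.500: state=(1.199, -1.156)
t=1.000: state=(0.493, -1.756)
t=1.500: state=(-0.634, -2.704)
t=2.000: state=(-1.798, -1.406)
t=2.500: state=(-2.029, 0.177)
t=3.000: state=(-1.817, 0.595)
t=3.500: state=(-1.460, 0.837)
t=4.000: state=(-0.957, 1.217)
t=4.500: state=(-0.177, 1.987)
t=5.000: state=(1.033, 2.595)
t=5.500: state=(1.924, 0.742)
t=6.000: state=(1.961, -0.351)
t=6.500: state=(1.696, -0.672)
t=7.000: state=(1.296, -0.944)
t=7.500: state=(0.716, -1.435)
t=8.000: state=(-0.217, -2.355)
t=8.500: state=(-1.467, -2.123)
t=9.000: state=(-2.002, -0.169)
t=9.500: state=(-1.883, 0.498)
t=10.000: state=(-1.565, 0.761)
t=10.500: state=(-1.111, 1.084)
t=11.000: state=(-0.429, 1.724)
t=11.500: state=(0.674, 2.619)
t=11.810: state=(1.451, 2.152)
largest grid value and its neighbours: y(4.910)=2.64157, y(4.920)=2.64222, y(4.930)=2.64151
parabola through these three points peaks at t≈4.920 with y≈2.64223

max y = 2.642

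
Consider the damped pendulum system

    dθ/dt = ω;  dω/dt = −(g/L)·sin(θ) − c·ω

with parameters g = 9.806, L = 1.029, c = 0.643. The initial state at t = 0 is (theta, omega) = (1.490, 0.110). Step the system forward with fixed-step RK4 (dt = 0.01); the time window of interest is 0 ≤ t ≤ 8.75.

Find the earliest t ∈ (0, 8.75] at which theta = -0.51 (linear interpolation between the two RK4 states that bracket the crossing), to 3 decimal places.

t=0.000: state=(1.490, 0.110)
step 1 (dt=0.01): k1=(0.110, -9.569), k2=(0.062, -9.539), k3=(0.062, -9.539), k4=(0.015, -9.508); state += dt/6·(k1+2k2+2k3+k4)
t=0.010: state=(1.491, 0.015)
t=0.020: state=(1.490, -0.080)
t=0.030: state=(1.489, -0.174)
continuing one RK4 step at a time; state shown every 50 steps (Δt=0.5):
t=0.500: state=(0.519, -3.445)
t=0.800: state=(-0.485, -2.799)
next step: t=0.810: state=(-0.513, -2.736) — theta has crossed -0.51
linear interpolation between t=0.800 (-0.48527) and t=0.810 (-0.51295) → t≈0.809

t = 0.809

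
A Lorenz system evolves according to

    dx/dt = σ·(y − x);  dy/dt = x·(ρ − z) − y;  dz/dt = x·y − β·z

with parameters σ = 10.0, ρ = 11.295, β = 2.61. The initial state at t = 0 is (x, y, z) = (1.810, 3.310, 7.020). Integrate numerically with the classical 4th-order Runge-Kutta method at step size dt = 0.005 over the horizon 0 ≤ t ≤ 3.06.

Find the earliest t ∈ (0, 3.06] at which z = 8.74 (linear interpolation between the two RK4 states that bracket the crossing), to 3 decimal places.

t = 0.352

t=0.000: state=(1.810, 3.310, 7.020)
step 1 (dt=0.005): k1=(15.000, 4.428, -12.331), k2=(14.736, 4.634, -12.106), k3=(14.747, 4.630, -12.109), k4=(14.494, 4.834, -11.885); state += dt/6·(k1+2k2+2k3+k4)
t=0.005: state=(1.884, 3.333, 6.959)
t=0.010: state=(1.955, 3.358, 6.901)
t=0.015: state=(2.024, 3.385, 6.845)
continuing one RK4 step at a time; state shown every 20 steps (Δt=0.1):
t=0.100: state=(3.019, 4.114, 6.214)
t=0.200: state=(4.189, 5.472, 6.321)
t=0.300: state=(5.570, 6.996, 7.591)
t=0.350: state=(6.261, 7.568, 8.695)
next step: t=0.355: state=(6.326, 7.610, 8.820) — z has crossed 8.74
linear interpolation between t=0.350 (8.69505) and t=0.355 (8.81957) → t≈0.352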